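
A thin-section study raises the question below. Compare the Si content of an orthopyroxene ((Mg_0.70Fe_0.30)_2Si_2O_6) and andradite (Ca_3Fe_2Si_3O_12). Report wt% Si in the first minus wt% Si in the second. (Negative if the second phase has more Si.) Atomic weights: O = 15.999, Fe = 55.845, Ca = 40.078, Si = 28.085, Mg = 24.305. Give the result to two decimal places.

8.99 percentage points

Si in (Mg_0.70Fe_0.30)_2Si_2O_6: molar mass 219.698 g/mol; 2×28.085 = 56.170 g → 25.57 wt%.
Si in Ca_3Fe_2Si_3O_12: molar mass 508.167 g/mol; 3×28.085 = 84.255 g → 16.58 wt%.
Difference = 25.57 − 16.58 = 8.99 percentage points.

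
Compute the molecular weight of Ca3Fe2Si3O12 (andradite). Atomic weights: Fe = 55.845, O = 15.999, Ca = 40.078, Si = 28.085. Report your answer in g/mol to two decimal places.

508.17 g/mol

Ca: 3 × 40.078 = 120.2340
Fe: 2 × 55.845 = 111.6900
Si: 3 × 28.085 = 84.2550
O: 12 × 15.999 = 191.9880
Summing the contributions gives the formula mass.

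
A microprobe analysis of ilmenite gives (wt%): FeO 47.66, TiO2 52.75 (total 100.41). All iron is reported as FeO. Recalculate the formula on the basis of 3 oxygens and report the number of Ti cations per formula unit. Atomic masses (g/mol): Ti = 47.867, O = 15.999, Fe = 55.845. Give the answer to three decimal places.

0.999 Ti apfu

47.66 wt% FeO ÷ 71.844 g/mol = 0.66338 mol, giving 0.66338 Fe and 0.66338 O.
52.75 wt% TiO2 ÷ 79.865 g/mol = 0.66049 mol, giving 0.66049 Ti and 1.32098 O.
Oxygen sums to 1.98436; scaling by 3/1.98436 = 1.51182 puts the formula on 3 O.
Ti: 0.66049 × 1.51182 = 0.999 atoms per formula unit.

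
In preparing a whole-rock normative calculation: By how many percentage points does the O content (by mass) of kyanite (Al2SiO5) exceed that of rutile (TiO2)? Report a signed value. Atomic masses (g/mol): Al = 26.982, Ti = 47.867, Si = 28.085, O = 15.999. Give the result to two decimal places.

First mineral: 79.995 g O in 162.044 g formula = 49.37 wt% O.
Second mineral: 31.998 g O in 79.865 g formula = 40.07 wt% O.
49.37% − 40.07% gives a difference of 9.30 percentage points.

9.30 percentage points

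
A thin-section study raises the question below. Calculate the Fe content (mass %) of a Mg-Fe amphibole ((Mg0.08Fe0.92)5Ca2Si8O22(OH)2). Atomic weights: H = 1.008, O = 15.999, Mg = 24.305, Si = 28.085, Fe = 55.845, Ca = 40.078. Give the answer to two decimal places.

Molar mass of (Mg0.08Fe0.92)5Ca2Si8O22(OH)2: 0.40×24.305 + 4.60×55.845 + 2×40.078 + 8×28.085 + 24×15.999 + 2×1.008 = 957.437 g/mol.
Mass of Fe per formula unit: 4.60 × 55.845 = 256.887 g.
Weight fraction Fe = 256.887 / 957.437 = 0.2683.

26.83 mass %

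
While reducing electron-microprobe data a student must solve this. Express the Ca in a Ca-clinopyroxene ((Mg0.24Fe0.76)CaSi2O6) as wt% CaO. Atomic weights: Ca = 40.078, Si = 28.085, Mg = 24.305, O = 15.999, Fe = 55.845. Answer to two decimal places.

Molar mass of (Mg0.24Fe0.76)CaSi2O6 = 0.24×24.305 + 0.76×55.845 + 1×40.078 + 2×28.085 + 6×15.999 = 240.517 g/mol.
Each formula unit contains 1 Ca, equivalent to 1/1 = 1.0000 mol CaO.
M(CaO) = 1×40.078 + 1×15.999 = 56.077 g/mol.
Mass of CaO per formula unit = 1.0000 × 56.077 = 56.077 g.
CaO wt% = 56.077 / 240.517 × 100 = 23.32%.

23.32 wt%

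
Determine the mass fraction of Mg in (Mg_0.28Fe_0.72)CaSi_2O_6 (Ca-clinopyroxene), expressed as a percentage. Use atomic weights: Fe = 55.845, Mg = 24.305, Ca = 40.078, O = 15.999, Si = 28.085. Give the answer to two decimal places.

Molar mass of (Mg_0.28Fe_0.72)CaSi_2O_6: 0.28·24.305 + 0.72·55.845 + 1·40.078 + 2·28.085 + 6·15.999 = 239.256 g/mol.
Mass of Mg per formula unit: 0.28 × 24.305 = 6.805 g.
Weight fraction Mg = 6.805 / 239.256 = 0.0284.

2.84 mass %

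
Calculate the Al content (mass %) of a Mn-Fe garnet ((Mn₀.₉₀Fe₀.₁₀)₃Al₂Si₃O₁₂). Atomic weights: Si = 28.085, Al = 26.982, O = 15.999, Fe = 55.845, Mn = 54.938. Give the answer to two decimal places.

Molar mass of (Mn₀.₉₀Fe₀.₁₀)₃Al₂Si₃O₁₂: 2.70*54.938 + 0.30*55.845 + 2*26.982 + 3*28.085 + 12*15.999 = 495.293 g/mol.
Mass of Al per formula unit: 2 × 26.982 = 53.964 g.
Weight fraction Al = 53.964 / 495.293 = 0.1090.

10.90 mass %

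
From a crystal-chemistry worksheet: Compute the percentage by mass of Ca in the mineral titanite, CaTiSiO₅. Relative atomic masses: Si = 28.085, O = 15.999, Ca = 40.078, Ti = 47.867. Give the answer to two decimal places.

20.45 wt%

M(CaTiSiO₅) = 196.025 g/mol.
Ca contributes 1 × 40.078 = 40.078 g per mole.
40.078/196.025 = 0.2045 → 20.45%.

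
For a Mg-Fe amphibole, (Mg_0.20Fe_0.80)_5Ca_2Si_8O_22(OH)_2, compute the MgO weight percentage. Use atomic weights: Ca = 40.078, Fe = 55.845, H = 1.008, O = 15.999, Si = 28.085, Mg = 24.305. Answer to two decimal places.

Formula mass = 938.513 g/mol.
1 Mg → 1.0000 mol MgO per formula unit; M(MgO) = 40.304, so MgO mass = 40.304 g.
40.304/938.513 × 100 = 4.29 wt%.

4.29 wt%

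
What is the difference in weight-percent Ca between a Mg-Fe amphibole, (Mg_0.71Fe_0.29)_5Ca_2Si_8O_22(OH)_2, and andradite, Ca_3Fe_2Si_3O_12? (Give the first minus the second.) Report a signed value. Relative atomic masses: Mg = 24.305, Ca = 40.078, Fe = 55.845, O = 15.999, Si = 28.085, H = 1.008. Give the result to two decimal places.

-14.32 percentage points

M((Mg_0.71Fe_0.29)_5Ca_2Si_8O_22(OH)_2) = 858.086 g/mol, so wt% Ca = 80.156/858.086 × 100 = 9.34%.
M(Ca_3Fe_2Si_3O_12) = 508.167 g/mol, so wt% Ca = 120.234/508.167 × 100 = 23.66%.
9.34 − 23.66 = -14.32 pp.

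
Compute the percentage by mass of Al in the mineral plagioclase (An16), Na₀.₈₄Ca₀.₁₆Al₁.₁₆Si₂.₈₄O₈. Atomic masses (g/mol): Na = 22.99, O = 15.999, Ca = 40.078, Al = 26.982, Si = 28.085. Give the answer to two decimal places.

Formula mass = 0.84×22.99 + 0.16×40.078 + 1.16×26.982 + 2.84×28.085 + 8×15.999 = 264.777 g/mol, of which 31.299 g is Al.
So Al makes up 31.299/264.777 = 0.1182 of the mass, i.e. 11.82%.

11.82 wt%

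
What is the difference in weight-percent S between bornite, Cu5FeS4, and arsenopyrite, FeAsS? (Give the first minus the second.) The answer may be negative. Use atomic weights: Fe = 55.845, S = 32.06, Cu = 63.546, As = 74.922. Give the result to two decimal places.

S in Cu5FeS4: molar mass 501.815 g/mol; 4×32.06 = 128.240 g → 25.56 wt%.
S in FeAsS: molar mass 162.827 g/mol; 1×32.06 = 32.060 g → 19.69 wt%.
Difference = 25.56 − 19.69 = 5.87 percentage points.

5.87 percentage points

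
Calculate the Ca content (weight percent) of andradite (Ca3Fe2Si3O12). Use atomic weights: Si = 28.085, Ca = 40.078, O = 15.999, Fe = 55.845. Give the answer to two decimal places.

23.66 weight percent

M(Ca3Fe2Si3O12) = 508.167 g/mol.
Ca contributes 3 × 40.078 = 120.234 g per mole.
120.234/508.167 = 0.2366 → 23.66%.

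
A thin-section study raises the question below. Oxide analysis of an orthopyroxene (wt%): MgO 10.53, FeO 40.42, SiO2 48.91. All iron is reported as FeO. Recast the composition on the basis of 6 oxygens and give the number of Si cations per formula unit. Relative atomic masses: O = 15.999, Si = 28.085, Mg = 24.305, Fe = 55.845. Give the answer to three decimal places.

1.992 Si apfu

MgO: 10.53/40.304 = 0.26126 mol → 0.26126 mol Mg, 0.26126 mol O.
FeO: 40.42/71.844 = 0.56261 mol → 0.56261 mol Fe, 0.56261 mol O.
SiO2: 48.91/60.083 = 0.81404 mol → 0.81404 mol Si, 1.62808 mol O.
Total oxygen = 2.45195 mol. Normalization factor = 6/2.45195 = 2.44703.
Si per 6 O = 0.81404 × 2.44703 = 1.992.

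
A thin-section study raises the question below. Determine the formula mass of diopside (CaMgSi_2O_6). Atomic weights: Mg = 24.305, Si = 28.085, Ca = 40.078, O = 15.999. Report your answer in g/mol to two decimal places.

Ca: 1 × 40.078 = 40.0780
Mg: 1 × 24.305 = 24.3050
Si: 2 × 28.085 = 56.1700
O: 6 × 15.999 = 95.9940
Summing the contributions gives the formula mass.

216.55 g/mol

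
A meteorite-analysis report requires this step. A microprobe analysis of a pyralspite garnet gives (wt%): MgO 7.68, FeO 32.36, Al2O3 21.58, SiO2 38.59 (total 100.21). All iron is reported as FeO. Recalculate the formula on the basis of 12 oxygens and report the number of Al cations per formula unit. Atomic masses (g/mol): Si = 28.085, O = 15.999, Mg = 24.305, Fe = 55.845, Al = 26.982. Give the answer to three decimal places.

1.984 Al apfu

MgO: 7.68/40.304 = 0.19055 mol → 0.19055 mol Mg, 0.19055 mol O.
FeO: 32.36/71.844 = 0.45042 mol → 0.45042 mol Fe, 0.45042 mol O.
Al2O3: 21.58/101.961 = 0.21165 mol → 0.42330 mol Al, 0.63495 mol O.
SiO2: 38.59/60.083 = 0.64228 mol → 0.64228 mol Si, 1.28456 mol O.
Total oxygen = 2.56048 mol. Normalization factor = 12/2.56048 = 4.68662.
Al per 12 O = 0.42330 × 4.68662 = 1.984.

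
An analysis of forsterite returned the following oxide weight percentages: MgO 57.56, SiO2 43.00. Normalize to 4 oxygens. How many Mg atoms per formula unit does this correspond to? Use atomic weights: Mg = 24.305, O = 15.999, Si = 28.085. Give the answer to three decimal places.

1.998 Mg apfu

MgO (M=40.304): mol = 1.42815; Mg = 1.42815, O = 1.42815.
SiO2 (M=60.083): mol = 0.71568; Si = 0.71568, O = 1.43136.
ΣO = 2.85951; factor = 4/ΣO = 1.39884.
Mg apfu = 1.42815 × 1.39884 = 1.998.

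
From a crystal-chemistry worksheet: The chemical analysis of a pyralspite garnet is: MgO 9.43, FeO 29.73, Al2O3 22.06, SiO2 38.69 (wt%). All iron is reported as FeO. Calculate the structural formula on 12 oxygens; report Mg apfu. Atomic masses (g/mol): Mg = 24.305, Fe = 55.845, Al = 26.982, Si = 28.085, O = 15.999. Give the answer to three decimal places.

1.086 Mg apfu

MgO (M=40.304): mol = 0.23397; Mg = 0.23397, O = 0.23397.
FeO (M=71.844): mol = 0.41381; Fe = 0.41381, O = 0.41381.
Al2O3 (M=101.961): mol = 0.21636; Al = 0.43272, O = 0.64908.
SiO2 (M=60.083): mol = 0.64394; Si = 0.64394, O = 1.28788.
ΣO = 2.58474; factor = 12/ΣO = 4.64263.
Mg apfu = 0.23397 × 4.64263 = 1.086.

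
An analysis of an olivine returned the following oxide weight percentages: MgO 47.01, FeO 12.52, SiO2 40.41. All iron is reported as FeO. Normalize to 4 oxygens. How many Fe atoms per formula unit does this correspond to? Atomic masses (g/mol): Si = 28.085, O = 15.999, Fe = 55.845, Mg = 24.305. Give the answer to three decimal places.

47.01 wt% MgO ÷ 40.304 g/mol = 1.16639 mol, giving 1.16639 Mg and 1.16639 O.
12.52 wt% FeO ÷ 71.844 g/mol = 0.17427 mol, giving 0.17427 Fe and 0.17427 O.
40.41 wt% SiO2 ÷ 60.083 g/mol = 0.67257 mol, giving 0.67257 Si and 1.34514 O.
Oxygen sums to 2.68580; scaling by 4/2.68580 = 1.48931 puts the formula on 4 O.
Fe: 0.17427 × 1.48931 = 0.260 atoms per formula unit.

0.260 Fe apfu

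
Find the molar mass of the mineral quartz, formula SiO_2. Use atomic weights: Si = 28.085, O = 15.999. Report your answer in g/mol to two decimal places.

M = 1*28.085 + 2*15.999

60.08 g/mol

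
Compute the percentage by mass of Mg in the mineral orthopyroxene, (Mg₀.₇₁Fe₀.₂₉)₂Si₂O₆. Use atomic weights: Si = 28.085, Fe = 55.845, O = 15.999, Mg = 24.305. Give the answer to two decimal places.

M((Mg₀.₇₁Fe₀.₂₉)₂Si₂O₆) = 219.067 g/mol.
Mg contributes 1.42 × 24.305 = 34.513 g per mole.
34.513/219.067 = 0.1575 → 15.75%.

15.75 weight percent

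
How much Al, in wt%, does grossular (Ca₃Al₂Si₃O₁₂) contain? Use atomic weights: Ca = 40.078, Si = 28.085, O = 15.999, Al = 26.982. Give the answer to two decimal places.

Molar mass of Ca₃Al₂Si₃O₁₂: 3×40.078 + 2×26.982 + 3×28.085 + 12×15.999 = 450.441 g/mol.
Mass of Al per formula unit: 2 × 26.982 = 53.964 g.
Weight fraction Al = 53.964 / 450.441 = 0.1198.

11.98 wt%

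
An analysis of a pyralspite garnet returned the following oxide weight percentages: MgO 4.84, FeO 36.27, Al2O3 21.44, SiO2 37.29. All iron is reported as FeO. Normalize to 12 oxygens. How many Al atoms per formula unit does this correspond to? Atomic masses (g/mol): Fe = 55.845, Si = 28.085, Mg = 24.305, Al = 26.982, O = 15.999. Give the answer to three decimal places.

2.021 Al apfu

MgO (M=40.304): mol = 0.12009; Mg = 0.12009, O = 0.12009.
FeO (M=71.844): mol = 0.50484; Fe = 0.50484, O = 0.50484.
Al2O3 (M=101.961): mol = 0.21028; Al = 0.42056, O = 0.63084.
SiO2 (M=60.083): mol = 0.62064; Si = 0.62064, O = 1.24128.
ΣO = 2.49705; factor = 12/ΣO = 4.80567.
Al apfu = 0.42056 × 4.80567 = 2.021.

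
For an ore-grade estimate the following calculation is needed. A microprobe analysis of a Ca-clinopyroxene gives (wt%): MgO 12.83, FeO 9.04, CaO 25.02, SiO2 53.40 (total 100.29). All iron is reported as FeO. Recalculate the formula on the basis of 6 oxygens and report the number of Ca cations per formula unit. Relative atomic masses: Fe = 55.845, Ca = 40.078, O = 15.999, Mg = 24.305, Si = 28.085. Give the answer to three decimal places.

1.003 Ca apfu

MgO (M=40.304): mol = 0.31833; Mg = 0.31833, O = 0.31833.
FeO (M=71.844): mol = 0.12583; Fe = 0.12583, O = 0.12583.
CaO (M=56.077): mol = 0.44617; Ca = 0.44617, O = 0.44617.
SiO2 (M=60.083): mol = 0.88877; Si = 0.88877, O = 1.77754.
ΣO = 2.66787; factor = 6/ΣO = 2.24899.
Ca apfu = 0.44617 × 2.24899 = 1.003.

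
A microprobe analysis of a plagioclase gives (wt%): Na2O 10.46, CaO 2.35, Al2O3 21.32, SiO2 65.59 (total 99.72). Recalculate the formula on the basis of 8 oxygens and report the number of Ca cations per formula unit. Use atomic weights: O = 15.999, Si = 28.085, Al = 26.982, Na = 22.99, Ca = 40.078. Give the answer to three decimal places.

0.111 Ca apfu

Na2O: 10.46/61.979 = 0.16877 mol → 0.33754 mol Na, 0.16877 mol O.
CaO: 2.35/56.077 = 0.04191 mol → 0.04191 mol Ca, 0.04191 mol O.
Al2O3: 21.32/101.961 = 0.20910 mol → 0.41820 mol Al, 0.62730 mol O.
SiO2: 65.59/60.083 = 1.09166 mol → 1.09166 mol Si, 2.18332 mol O.
Total oxygen = 3.02130 mol. Normalization factor = 8/3.02130 = 2.64787.
Ca per 8 O = 0.04191 × 2.64787 = 0.111.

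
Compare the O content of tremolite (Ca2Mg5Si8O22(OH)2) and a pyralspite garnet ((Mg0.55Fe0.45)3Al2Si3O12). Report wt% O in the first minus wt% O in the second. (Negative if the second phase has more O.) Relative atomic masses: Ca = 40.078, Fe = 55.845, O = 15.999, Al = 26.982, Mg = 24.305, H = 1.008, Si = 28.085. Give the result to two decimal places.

4.19 percentage points

O in Ca2Mg5Si8O22(OH)2: molar mass 812.353 g/mol; 24×15.999 = 383.976 g → 47.27 wt%.
O in (Mg0.55Fe0.45)3Al2Si3O12: molar mass 445.701 g/mol; 12×15.999 = 191.988 g → 43.08 wt%.
Difference = 47.27 − 43.08 = 4.19 percentage points.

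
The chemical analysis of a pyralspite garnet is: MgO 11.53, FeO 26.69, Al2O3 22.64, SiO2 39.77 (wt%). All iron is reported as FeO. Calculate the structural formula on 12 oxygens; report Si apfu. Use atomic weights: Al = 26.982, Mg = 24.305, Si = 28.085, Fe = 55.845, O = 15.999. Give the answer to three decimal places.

3.000 Si apfu

MgO: 11.53/40.304 = 0.28608 mol → 0.28608 mol Mg, 0.28608 mol O.
FeO: 26.69/71.844 = 0.37150 mol → 0.37150 mol Fe, 0.37150 mol O.
Al2O3: 22.64/101.961 = 0.22205 mol → 0.44410 mol Al, 0.66615 mol O.
SiO2: 39.77/60.083 = 0.66192 mol → 0.66192 mol Si, 1.32384 mol O.
Total oxygen = 2.64757 mol. Normalization factor = 12/2.64757 = 4.53246.
Si per 12 O = 0.66192 × 4.53246 = 3.000.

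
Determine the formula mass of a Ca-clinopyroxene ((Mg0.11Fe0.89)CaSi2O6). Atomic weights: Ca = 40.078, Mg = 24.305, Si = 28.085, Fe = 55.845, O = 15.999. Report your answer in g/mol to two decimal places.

M = 0.11·24.305 + 0.89·55.845 + 1·40.078 + 2·28.085 + 6·15.999

244.62 g/mol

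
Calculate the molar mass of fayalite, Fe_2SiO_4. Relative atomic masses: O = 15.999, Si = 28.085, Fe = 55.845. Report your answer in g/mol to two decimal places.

The formula mass is the sum 2(55.845) + 1(28.085) + 4(15.999).

203.77 g/mol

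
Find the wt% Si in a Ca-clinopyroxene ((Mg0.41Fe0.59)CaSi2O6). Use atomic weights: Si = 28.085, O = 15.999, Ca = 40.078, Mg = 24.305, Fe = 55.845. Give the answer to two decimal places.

Formula mass = 0.41×24.305 + 0.59×55.845 + 1×40.078 + 2×28.085 + 6×15.999 = 235.156 g/mol, of which 56.170 g is Si.
So Si makes up 56.170/235.156 = 0.2389 of the mass, i.e. 23.89%.

23.89 weight percent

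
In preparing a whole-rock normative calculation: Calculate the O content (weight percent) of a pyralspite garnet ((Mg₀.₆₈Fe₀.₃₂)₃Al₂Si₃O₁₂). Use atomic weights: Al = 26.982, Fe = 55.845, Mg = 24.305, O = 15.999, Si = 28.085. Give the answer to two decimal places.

44.30 weight percent

M((Mg₀.₆₈Fe₀.₃₂)₃Al₂Si₃O₁₂) = 433.400 g/mol.
O contributes 12 × 15.999 = 191.988 g per mole.
191.988/433.400 = 0.4430 → 44.30%.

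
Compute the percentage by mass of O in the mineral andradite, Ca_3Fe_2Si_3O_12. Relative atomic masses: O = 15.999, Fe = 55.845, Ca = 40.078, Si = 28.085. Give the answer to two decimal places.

M(Ca_3Fe_2Si_3O_12) = 508.167 g/mol.
O contributes 12 × 15.999 = 191.988 g per mole.
191.988/508.167 = 0.3778 → 37.78%.

37.78 weight percent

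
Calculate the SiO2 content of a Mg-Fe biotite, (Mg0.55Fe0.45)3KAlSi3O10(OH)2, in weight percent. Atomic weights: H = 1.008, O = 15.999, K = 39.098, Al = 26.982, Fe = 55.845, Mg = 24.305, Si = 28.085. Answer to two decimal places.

Formula mass = 459.833 g/mol.
3 Si → 3.0000 mol SiO2 per formula unit; M(SiO2) = 60.083, so SiO2 mass = 180.249 g.
180.249/459.833 × 100 = 39.20 wt%.

39.20 wt%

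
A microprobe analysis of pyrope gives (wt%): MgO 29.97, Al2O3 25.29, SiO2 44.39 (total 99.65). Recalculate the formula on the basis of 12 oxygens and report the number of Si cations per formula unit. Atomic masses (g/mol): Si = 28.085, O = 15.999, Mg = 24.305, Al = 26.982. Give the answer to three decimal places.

2.990 Si apfu

MgO (M=40.304): mol = 0.74360; Mg = 0.74360, O = 0.74360.
Al2O3 (M=101.961): mol = 0.24804; Al = 0.49608, O = 0.74412.
SiO2 (M=60.083): mol = 0.73881; Si = 0.73881, O = 1.47762.
ΣO = 2.96534; factor = 12/ΣO = 4.04675.
Si apfu = 0.73881 × 4.04675 = 2.990.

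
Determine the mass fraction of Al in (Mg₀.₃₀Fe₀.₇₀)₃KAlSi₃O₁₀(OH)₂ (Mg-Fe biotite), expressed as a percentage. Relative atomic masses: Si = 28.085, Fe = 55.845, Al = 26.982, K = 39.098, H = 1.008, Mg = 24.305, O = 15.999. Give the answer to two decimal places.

M((Mg₀.₃₀Fe₀.₇₀)₃KAlSi₃O₁₀(OH)₂) = 483.488 g/mol.
Al contributes 1 × 26.982 = 26.982 g per mole.
26.982/483.488 = 0.0558 → 5.58%.

5.58 weight percent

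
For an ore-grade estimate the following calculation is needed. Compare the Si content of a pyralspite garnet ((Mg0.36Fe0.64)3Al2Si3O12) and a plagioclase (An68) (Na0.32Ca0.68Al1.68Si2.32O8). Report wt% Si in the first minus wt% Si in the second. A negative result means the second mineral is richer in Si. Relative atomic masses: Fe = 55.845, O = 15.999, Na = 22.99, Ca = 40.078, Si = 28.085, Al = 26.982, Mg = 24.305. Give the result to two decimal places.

-5.69 percentage points

First mineral: 84.255 g Si in 463.679 g formula = 18.17 wt% Si.
Second mineral: 65.157 g Si in 273.089 g formula = 23.86 wt% Si.
18.17% − 23.86% gives a difference of -5.69 percentage points.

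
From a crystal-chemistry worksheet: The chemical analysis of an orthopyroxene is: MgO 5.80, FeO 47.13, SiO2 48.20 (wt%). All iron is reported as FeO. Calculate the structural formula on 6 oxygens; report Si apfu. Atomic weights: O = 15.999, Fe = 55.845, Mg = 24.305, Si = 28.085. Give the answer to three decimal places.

MgO: 5.80/40.304 = 0.14391 mol → 0.14391 mol Mg, 0.14391 mol O.
FeO: 47.13/71.844 = 0.65600 mol → 0.65600 mol Fe, 0.65600 mol O.
SiO2: 48.20/60.083 = 0.80222 mol → 0.80222 mol Si, 1.60444 mol O.
Total oxygen = 2.40435 mol. Normalization factor = 6/2.40435 = 2.49548.
Si per 6 O = 0.80222 × 2.49548 = 2.002.

2.002 Si apfu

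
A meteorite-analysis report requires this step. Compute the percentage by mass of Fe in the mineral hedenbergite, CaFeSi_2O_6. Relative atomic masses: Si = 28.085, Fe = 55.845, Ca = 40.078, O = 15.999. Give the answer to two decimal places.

22.51 mass %

Molar mass of CaFeSi_2O_6: 1*40.078 + 1*55.845 + 2*28.085 + 6*15.999 = 248.087 g/mol.
Mass of Fe per formula unit: 1 × 55.845 = 55.845 g.
Weight fraction Fe = 55.845 / 248.087 = 0.2251.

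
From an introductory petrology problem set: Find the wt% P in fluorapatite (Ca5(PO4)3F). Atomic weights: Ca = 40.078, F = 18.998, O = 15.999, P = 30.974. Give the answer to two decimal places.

18.43 wt%

Formula mass = 5×40.078 + 3×30.974 + 12×15.999 + 1×18.998 = 504.298 g/mol, of which 92.922 g is P.
So P makes up 92.922/504.298 = 0.1843 of the mass, i.e. 18.43%.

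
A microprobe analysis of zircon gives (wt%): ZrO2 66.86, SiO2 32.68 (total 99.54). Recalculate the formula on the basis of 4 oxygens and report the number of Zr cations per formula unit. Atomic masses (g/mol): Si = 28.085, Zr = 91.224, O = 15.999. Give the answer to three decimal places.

0.999 Zr apfu

66.86 wt% ZrO2 ÷ 123.222 g/mol = 0.54260 mol, giving 0.54260 Zr and 1.08520 O.
32.68 wt% SiO2 ÷ 60.083 g/mol = 0.54391 mol, giving 0.54391 Si and 1.08782 O.
Oxygen sums to 2.17302; scaling by 4/2.17302 = 1.84076 puts the formula on 4 O.
Zr: 0.54260 × 1.84076 = 0.999 atoms per formula unit.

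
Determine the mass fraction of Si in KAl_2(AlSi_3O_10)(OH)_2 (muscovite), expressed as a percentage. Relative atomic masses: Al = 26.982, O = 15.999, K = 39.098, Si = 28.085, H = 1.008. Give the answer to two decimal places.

21.15 mass %

M(KAl_2(AlSi_3O_10)(OH)_2) = 398.303 g/mol.
Si contributes 3 × 28.085 = 84.255 g per mole.
84.255/398.303 = 0.2115 → 21.15%.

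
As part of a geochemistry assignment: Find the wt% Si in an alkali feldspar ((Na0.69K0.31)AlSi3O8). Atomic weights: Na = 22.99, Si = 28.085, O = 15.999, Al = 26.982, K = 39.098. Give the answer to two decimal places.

31.53 mass %

M((Na0.69K0.31)AlSi3O8) = 267.212 g/mol.
Si contributes 3 × 28.085 = 84.255 g per mole.
84.255/267.212 = 0.3153 → 31.53%.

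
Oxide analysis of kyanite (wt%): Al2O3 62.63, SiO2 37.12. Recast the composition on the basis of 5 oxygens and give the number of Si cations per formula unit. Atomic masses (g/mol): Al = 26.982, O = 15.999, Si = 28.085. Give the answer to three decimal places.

62.63 wt% Al2O3 ÷ 101.961 g/mol = 0.61425 mol, giving 1.22850 Al and 1.84275 O.
37.12 wt% SiO2 ÷ 60.083 g/mol = 0.61781 mol, giving 0.61781 Si and 1.23562 O.
Oxygen sums to 3.07837; scaling by 5/3.07837 = 1.62424 puts the formula on 5 O.
Si: 0.61781 × 1.62424 = 1.003 atoms per formula unit.

1.003 Si apfu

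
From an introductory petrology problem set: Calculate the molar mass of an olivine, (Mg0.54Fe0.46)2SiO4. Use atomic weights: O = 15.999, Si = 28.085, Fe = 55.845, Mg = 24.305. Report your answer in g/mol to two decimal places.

Mg: 1.08 × 24.305 = 26.2494
Fe: 0.92 × 55.845 = 51.3774
Si: 1 × 28.085 = 28.0850
O: 4 × 15.999 = 63.9960
Summing the contributions gives the formula mass.

169.71 g/mol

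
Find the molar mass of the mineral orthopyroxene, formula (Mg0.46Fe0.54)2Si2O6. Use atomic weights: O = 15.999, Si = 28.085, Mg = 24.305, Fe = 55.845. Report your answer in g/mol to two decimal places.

234.84 g/mol

M = 0.92*24.305 + 1.08*55.845 + 2*28.085 + 6*15.999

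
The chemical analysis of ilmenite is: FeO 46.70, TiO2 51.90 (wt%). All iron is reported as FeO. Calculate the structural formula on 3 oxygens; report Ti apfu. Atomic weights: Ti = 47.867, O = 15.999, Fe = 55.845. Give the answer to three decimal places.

46.70 wt% FeO ÷ 71.844 g/mol = 0.65002 mol, giving 0.65002 Fe and 0.65002 O.
51.90 wt% TiO2 ÷ 79.865 g/mol = 0.64985 mol, giving 0.64985 Ti and 1.29970 O.
Oxygen sums to 1.94972; scaling by 3/1.94972 = 1.53868 puts the formula on 3 O.
Ti: 0.64985 × 1.53868 = 1.000 atoms per formula unit.

1.000 Ti apfu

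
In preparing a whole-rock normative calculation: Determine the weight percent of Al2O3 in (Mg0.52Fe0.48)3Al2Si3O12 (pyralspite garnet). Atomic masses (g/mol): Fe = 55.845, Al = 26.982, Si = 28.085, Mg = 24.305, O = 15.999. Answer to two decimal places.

22.73 wt%

Formula mass = 448.540 g/mol.
2 Al → 1.0000 mol Al2O3 per formula unit; M(Al2O3) = 101.961, so Al2O3 mass = 101.961 g.
101.961/448.540 × 100 = 22.73 wt%.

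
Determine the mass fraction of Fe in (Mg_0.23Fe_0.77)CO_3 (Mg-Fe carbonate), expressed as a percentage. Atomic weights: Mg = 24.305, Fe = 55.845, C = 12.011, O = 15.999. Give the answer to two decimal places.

39.60 mass %

Formula mass = 0.23·24.305 + 0.77·55.845 + 1·12.011 + 3·15.999 = 108.599 g/mol, of which 43.001 g is Fe.
So Fe makes up 43.001/108.599 = 0.3960 of the mass, i.e. 39.60%.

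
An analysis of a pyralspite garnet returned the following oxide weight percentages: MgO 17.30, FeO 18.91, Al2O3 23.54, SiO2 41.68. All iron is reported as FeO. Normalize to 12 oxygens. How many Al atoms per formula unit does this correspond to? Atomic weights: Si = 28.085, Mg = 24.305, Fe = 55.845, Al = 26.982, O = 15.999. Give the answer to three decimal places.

1.999 Al apfu

MgO (M=40.304): mol = 0.42924; Mg = 0.42924, O = 0.42924.
FeO (M=71.844): mol = 0.26321; Fe = 0.26321, O = 0.26321.
Al2O3 (M=101.961): mol = 0.23087; Al = 0.46174, O = 0.69261.
SiO2 (M=60.083): mol = 0.69371; Si = 0.69371, O = 1.38742.
ΣO = 2.77248; factor = 12/ΣO = 4.32825.
Al apfu = 0.46174 × 4.32825 = 1.999.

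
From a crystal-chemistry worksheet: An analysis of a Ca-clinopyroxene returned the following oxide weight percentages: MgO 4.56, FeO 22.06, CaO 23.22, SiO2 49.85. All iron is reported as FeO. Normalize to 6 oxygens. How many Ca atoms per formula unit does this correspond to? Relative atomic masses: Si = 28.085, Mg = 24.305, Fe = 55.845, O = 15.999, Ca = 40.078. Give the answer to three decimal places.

0.996 Ca apfu

4.56 wt% MgO ÷ 40.304 g/mol = 0.11314 mol, giving 0.11314 Mg and 0.11314 O.
22.06 wt% FeO ÷ 71.844 g/mol = 0.30705 mol, giving 0.30705 Fe and 0.30705 O.
23.22 wt% CaO ÷ 56.077 g/mol = 0.41407 mol, giving 0.41407 Ca and 0.41407 O.
49.85 wt% SiO2 ÷ 60.083 g/mol = 0.82969 mol, giving 0.82969 Si and 1.65938 O.
Oxygen sums to 2.49364; scaling by 6/2.49364 = 2.40612 puts the formula on 6 O.
Ca: 0.41407 × 2.40612 = 0.996 atoms per formula unit.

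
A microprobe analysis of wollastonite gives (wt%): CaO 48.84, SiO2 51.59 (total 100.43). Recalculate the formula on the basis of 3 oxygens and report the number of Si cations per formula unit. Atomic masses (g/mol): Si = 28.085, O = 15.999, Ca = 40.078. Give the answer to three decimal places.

0.995 Si apfu

CaO (M=56.077): mol = 0.87095; Ca = 0.87095, O = 0.87095.
SiO2 (M=60.083): mol = 0.85865; Si = 0.85865, O = 1.71730.
ΣO = 2.58825; factor = 3/ΣO = 1.15908.
Si apfu = 0.85865 × 1.15908 = 0.995.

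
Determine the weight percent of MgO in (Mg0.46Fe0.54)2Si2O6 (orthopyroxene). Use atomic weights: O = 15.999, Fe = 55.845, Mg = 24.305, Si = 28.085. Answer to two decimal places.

15.79 wt%

Formula mass = 234.837 g/mol.
0.92 Mg → 0.9200 mol MgO per formula unit; M(MgO) = 40.304, so MgO mass = 37.080 g.
37.080/234.837 × 100 = 15.79 wt%.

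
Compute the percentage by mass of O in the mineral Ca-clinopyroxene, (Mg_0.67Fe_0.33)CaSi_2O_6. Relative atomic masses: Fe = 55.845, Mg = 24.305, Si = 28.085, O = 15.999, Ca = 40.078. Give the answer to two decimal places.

42.30 weight percent

Formula mass = 0.67*24.305 + 0.33*55.845 + 1*40.078 + 2*28.085 + 6*15.999 = 226.955 g/mol, of which 95.994 g is O.
So O makes up 95.994/226.955 = 0.4230 of the mass, i.e. 42.30%.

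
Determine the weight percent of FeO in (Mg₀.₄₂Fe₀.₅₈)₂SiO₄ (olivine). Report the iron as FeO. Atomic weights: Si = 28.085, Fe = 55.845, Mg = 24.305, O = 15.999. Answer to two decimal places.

Formula mass = 177.277 g/mol.
1.16 Fe → 1.1600 mol FeO per formula unit; M(FeO) = 71.844, so FeO mass = 83.339 g.
83.339/177.277 × 100 = 47.01 wt%.

47.01 wt%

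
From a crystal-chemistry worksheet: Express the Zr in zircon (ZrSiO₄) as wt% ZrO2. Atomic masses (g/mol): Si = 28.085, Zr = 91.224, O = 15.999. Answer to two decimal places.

67.22 wt%

Formula mass = 183.305 g/mol.
1 Zr → 1.0000 mol ZrO2 per formula unit; M(ZrO2) = 123.222, so ZrO2 mass = 123.222 g.
123.222/183.305 × 100 = 67.22 wt%.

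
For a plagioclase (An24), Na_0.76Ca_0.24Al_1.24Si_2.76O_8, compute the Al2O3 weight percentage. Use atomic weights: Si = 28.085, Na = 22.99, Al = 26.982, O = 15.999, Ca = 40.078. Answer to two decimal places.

M(Na_0.76Ca_0.24Al_1.24Si_2.76O_8) = 266.055 g/mol; M(Al2O3) = 101.961 g/mol.
Moles Al2O3 per formula unit = 1.24 Al ÷ 2 = 0.6200.
Al2O3 fraction = (0.6200 × 101.961) / 266.055 = 63.216/266.055 = 0.2376.

23.76 wt%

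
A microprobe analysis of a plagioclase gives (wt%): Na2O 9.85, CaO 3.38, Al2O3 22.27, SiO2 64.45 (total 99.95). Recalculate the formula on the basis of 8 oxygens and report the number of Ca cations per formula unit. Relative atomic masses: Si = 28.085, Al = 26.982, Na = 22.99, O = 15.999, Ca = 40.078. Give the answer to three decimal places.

9.85 wt% Na2O ÷ 61.979 g/mol = 0.15892 mol, giving 0.31784 Na and 0.15892 O.
3.38 wt% CaO ÷ 56.077 g/mol = 0.06027 mol, giving 0.06027 Ca and 0.06027 O.
22.27 wt% Al2O3 ÷ 101.961 g/mol = 0.21842 mol, giving 0.43684 Al and 0.65526 O.
64.45 wt% SiO2 ÷ 60.083 g/mol = 1.07268 mol, giving 1.07268 Si and 2.14536 O.
Oxygen sums to 3.01981; scaling by 8/3.01981 = 2.64917 puts the formula on 8 O.
Ca: 0.06027 × 2.64917 = 0.160 atoms per formula unit.

0.160 Ca apfu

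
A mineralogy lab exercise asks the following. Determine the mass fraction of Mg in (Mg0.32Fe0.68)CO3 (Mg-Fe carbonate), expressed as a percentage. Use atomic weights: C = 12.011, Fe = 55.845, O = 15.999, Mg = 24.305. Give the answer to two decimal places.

7.35 weight percent

Formula mass = 0.32·24.305 + 0.68·55.845 + 1·12.011 + 3·15.999 = 105.760 g/mol, of which 7.778 g is Mg.
So Mg makes up 7.778/105.760 = 0.0735 of the mass, i.e. 7.35%.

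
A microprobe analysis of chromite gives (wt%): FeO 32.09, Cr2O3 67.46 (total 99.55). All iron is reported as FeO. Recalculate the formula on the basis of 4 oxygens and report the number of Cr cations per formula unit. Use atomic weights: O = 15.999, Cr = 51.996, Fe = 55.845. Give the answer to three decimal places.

1.997 Cr apfu

FeO: 32.09/71.844 = 0.44666 mol → 0.44666 mol Fe, 0.44666 mol O.
Cr2O3: 67.46/151.989 = 0.44385 mol → 0.88770 mol Cr, 1.33155 mol O.
Total oxygen = 1.77821 mol. Normalization factor = 4/1.77821 = 2.24945.
Cr per 4 O = 0.88770 × 2.24945 = 1.997.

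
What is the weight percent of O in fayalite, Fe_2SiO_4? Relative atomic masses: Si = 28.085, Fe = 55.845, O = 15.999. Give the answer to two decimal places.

M(Fe_2SiO_4) = 203.771 g/mol.
O contributes 4 × 15.999 = 63.996 g per mole.
63.996/203.771 = 0.3141 → 31.41%.

31.41 mass %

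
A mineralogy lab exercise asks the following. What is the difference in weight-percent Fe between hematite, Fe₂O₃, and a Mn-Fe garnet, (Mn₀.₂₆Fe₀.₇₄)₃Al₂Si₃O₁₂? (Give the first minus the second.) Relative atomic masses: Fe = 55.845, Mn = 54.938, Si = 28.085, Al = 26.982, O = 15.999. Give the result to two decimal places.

Fe in Fe₂O₃: molar mass 159.687 g/mol; 2×55.845 = 111.690 g → 69.94 wt%.
Fe in (Mn₀.₂₆Fe₀.₇₄)₃Al₂Si₃O₁₂: molar mass 497.035 g/mol; 2.22×55.845 = 123.976 g → 24.94 wt%.
Difference = 69.94 − 24.94 = 45.00 percentage points.

45.00 percentage points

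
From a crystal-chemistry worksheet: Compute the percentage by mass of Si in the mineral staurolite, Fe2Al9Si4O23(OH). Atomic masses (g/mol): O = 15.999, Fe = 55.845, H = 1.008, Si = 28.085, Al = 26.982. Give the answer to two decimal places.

Molar mass of Fe2Al9Si4O23(OH): 2·55.845 + 9·26.982 + 4·28.085 + 24·15.999 + 1·1.008 = 851.852 g/mol.
Mass of Si per formula unit: 4 × 28.085 = 112.340 g.
Weight fraction Si = 112.340 / 851.852 = 0.1319.

13.19 wt%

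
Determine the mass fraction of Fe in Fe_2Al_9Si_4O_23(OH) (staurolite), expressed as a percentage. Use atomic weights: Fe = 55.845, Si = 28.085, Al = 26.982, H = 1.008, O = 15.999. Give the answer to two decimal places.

13.11 wt%

M(Fe_2Al_9Si_4O_23(OH)) = 851.852 g/mol.
Fe contributes 2 × 55.845 = 111.690 g per mole.
111.690/851.852 = 0.1311 → 13.11%.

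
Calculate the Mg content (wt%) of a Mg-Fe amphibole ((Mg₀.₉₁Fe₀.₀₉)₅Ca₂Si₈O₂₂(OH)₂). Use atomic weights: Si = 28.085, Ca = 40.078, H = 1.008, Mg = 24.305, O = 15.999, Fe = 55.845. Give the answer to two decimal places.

Formula mass = 4.55*24.305 + 0.45*55.845 + 2*40.078 + 8*28.085 + 24*15.999 + 2*1.008 = 826.546 g/mol, of which 110.588 g is Mg.
So Mg makes up 110.588/826.546 = 0.1338 of the mass, i.e. 13.38%.

13.38 wt%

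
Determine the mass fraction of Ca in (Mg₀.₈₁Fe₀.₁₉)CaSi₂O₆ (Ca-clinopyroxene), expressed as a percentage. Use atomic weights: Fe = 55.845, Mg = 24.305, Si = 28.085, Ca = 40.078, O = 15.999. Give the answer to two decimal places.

18.01 mass %

Formula mass = 0.81*24.305 + 0.19*55.845 + 1*40.078 + 2*28.085 + 6*15.999 = 222.540 g/mol, of which 40.078 g is Ca.
So Ca makes up 40.078/222.540 = 0.1801 of the mass, i.e. 18.01%.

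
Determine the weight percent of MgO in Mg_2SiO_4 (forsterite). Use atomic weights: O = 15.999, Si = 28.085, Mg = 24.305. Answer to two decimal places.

57.29 wt%

M(Mg_2SiO_4) = 140.691 g/mol; M(MgO) = 40.304 g/mol.
Moles MgO per formula unit = 2 Mg ÷ 1 = 2.0000.
MgO fraction = (2.0000 × 40.304) / 140.691 = 80.608/140.691 = 0.5729.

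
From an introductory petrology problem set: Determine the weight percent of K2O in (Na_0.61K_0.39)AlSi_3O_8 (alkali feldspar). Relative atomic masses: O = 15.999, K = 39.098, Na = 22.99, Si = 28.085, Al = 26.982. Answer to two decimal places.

6.84 wt%

Formula mass = 268.501 g/mol.
0.39 K → 0.1950 mol K2O per formula unit; M(K2O) = 94.195, so K2O mass = 18.368 g.
18.368/268.501 × 100 = 6.84 wt%.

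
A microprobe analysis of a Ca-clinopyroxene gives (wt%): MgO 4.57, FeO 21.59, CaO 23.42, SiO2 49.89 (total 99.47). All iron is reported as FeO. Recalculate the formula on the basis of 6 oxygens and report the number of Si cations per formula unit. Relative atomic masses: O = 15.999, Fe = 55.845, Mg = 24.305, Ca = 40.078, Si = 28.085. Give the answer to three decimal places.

1.999 Si apfu

MgO: 4.57/40.304 = 0.11339 mol → 0.11339 mol Mg, 0.11339 mol O.
FeO: 21.59/71.844 = 0.30051 mol → 0.30051 mol Fe, 0.30051 mol O.
CaO: 23.42/56.077 = 0.41764 mol → 0.41764 mol Ca, 0.41764 mol O.
SiO2: 49.89/60.083 = 0.83035 mol → 0.83035 mol Si, 1.66070 mol O.
Total oxygen = 2.49224 mol. Normalization factor = 6/2.49224 = 2.40747.
Si per 6 O = 0.83035 × 2.40747 = 1.999.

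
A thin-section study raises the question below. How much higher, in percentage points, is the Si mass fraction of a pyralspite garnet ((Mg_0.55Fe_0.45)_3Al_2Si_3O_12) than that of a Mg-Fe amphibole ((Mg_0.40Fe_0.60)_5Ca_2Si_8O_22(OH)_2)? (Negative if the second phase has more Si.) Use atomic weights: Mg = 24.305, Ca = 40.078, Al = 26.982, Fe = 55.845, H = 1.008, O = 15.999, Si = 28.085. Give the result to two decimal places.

-5.87 percentage points

M((Mg_0.55Fe_0.45)_3Al_2Si_3O_12) = 445.701 g/mol, so wt% Si = 84.255/445.701 × 100 = 18.90%.
M((Mg_0.40Fe_0.60)_5Ca_2Si_8O_22(OH)_2) = 906.973 g/mol, so wt% Si = 224.680/906.973 × 100 = 24.77%.
18.90 − 24.77 = -5.87 pp.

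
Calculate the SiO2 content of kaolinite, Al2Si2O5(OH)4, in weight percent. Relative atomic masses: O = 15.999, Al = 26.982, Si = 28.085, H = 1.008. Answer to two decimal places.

M(Al2Si2O5(OH)4) = 258.157 g/mol; M(SiO2) = 60.083 g/mol.
Moles SiO2 per formula unit = 2 Si ÷ 1 = 2.0000.
SiO2 fraction = (2.0000 × 60.083) / 258.157 = 120.166/258.157 = 0.4655.

46.55 wt%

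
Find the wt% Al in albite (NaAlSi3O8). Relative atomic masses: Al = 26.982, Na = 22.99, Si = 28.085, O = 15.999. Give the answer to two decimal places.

M(NaAlSi3O8) = 262.219 g/mol.
Al contributes 1 × 26.982 = 26.982 g per mole.
26.982/262.219 = 0.1029 → 10.29%.

10.29 weight percent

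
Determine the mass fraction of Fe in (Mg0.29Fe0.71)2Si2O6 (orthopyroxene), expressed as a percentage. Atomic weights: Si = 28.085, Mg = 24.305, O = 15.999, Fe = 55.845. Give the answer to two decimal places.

32.29 mass %

M((Mg0.29Fe0.71)2Si2O6) = 245.561 g/mol.
Fe contributes 1.42 × 55.845 = 79.300 g per mole.
79.300/245.561 = 0.3229 → 32.29%.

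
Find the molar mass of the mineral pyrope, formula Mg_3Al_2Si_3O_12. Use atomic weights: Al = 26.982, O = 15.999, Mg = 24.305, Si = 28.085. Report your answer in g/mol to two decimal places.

403.12 g/mol

Mg: 3 × 24.305 = 72.9150
Al: 2 × 26.982 = 53.9640
Si: 3 × 28.085 = 84.2550
O: 12 × 15.999 = 191.9880
Summing the contributions gives the formula mass.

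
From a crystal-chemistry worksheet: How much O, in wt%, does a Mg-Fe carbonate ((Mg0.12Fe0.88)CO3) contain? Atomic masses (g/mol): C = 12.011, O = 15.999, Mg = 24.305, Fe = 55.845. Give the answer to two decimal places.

M((Mg0.12Fe0.88)CO3) = 112.068 g/mol.
O contributes 3 × 15.999 = 47.997 g per mole.
47.997/112.068 = 0.4283 → 42.83%.

42.83 wt%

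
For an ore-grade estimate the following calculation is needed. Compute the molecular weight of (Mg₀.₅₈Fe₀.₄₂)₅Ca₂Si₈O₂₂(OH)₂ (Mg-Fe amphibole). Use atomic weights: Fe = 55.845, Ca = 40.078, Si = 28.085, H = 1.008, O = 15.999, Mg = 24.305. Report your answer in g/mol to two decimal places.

878.59 g/mol

M = 2.90*24.305 + 2.10*55.845 + 2*40.078 + 8*28.085 + 24*15.999 + 2*1.008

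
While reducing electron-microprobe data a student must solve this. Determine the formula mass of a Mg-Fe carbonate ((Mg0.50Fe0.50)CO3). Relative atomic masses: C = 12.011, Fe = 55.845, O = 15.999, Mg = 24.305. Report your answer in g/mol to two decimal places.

Mg: 0.50 × 24.305 = 12.1525
Fe: 0.50 × 55.845 = 27.9225
C: 1 × 12.011 = 12.0110
O: 3 × 15.999 = 47.9970
Summing the contributions gives the formula mass.

100.08 g/mol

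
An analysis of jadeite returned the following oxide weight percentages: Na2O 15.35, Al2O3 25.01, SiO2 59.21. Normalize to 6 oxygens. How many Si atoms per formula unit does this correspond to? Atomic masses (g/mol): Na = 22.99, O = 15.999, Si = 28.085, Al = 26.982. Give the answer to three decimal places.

2.001 Si apfu

15.35 wt% Na2O ÷ 61.979 g/mol = 0.24766 mol, giving 0.49532 Na and 0.24766 O.
25.01 wt% Al2O3 ÷ 101.961 g/mol = 0.24529 mol, giving 0.49058 Al and 0.73587 O.
59.21 wt% SiO2 ÷ 60.083 g/mol = 0.98547 mol, giving 0.98547 Si and 1.97094 O.
Oxygen sums to 2.95447; scaling by 6/2.95447 = 2.03082 puts the formula on 6 O.
Si: 0.98547 × 2.03082 = 2.001 atoms per formula unit.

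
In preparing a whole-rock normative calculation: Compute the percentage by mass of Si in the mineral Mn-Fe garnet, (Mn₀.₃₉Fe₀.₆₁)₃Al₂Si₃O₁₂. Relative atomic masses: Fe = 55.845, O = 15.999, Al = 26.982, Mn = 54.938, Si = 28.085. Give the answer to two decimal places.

Molar mass of (Mn₀.₃₉Fe₀.₆₁)₃Al₂Si₃O₁₂: 1.17×54.938 + 1.83×55.845 + 2×26.982 + 3×28.085 + 12×15.999 = 496.681 g/mol.
Mass of Si per formula unit: 3 × 28.085 = 84.255 g.
Weight fraction Si = 84.255 / 496.681 = 0.1696.

16.96 mass %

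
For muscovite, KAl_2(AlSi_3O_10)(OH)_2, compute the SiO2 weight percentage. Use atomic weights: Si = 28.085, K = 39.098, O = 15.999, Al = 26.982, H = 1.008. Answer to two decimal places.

M(KAl_2(AlSi_3O_10)(OH)_2) = 398.303 g/mol; M(SiO2) = 60.083 g/mol.
Moles SiO2 per formula unit = 3 Si ÷ 1 = 3.0000.
SiO2 fraction = (3.0000 × 60.083) / 398.303 = 180.249/398.303 = 0.4525.

45.25 wt%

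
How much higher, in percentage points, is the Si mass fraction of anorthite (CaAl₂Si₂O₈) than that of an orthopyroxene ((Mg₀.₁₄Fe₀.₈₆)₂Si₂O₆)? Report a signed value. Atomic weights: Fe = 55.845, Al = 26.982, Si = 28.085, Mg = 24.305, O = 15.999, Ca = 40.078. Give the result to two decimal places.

-1.84 percentage points

First mineral: 56.170 g Si in 278.204 g formula = 20.19 wt% Si.
Second mineral: 56.170 g Si in 255.023 g formula = 22.03 wt% Si.
20.19% − 22.03% gives a difference of -1.84 percentage points.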